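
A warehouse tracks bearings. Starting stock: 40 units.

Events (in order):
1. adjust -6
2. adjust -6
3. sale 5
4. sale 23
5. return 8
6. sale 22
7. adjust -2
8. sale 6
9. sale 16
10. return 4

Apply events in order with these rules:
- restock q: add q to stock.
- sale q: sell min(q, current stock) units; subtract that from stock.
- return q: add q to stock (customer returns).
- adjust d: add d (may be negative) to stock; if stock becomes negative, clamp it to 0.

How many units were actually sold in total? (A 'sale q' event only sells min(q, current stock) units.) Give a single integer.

Answer: 36

Derivation:
Processing events:
Start: stock = 40
  Event 1 (adjust -6): 40 + -6 = 34
  Event 2 (adjust -6): 34 + -6 = 28
  Event 3 (sale 5): sell min(5,28)=5. stock: 28 - 5 = 23. total_sold = 5
  Event 4 (sale 23): sell min(23,23)=23. stock: 23 - 23 = 0. total_sold = 28
  Event 5 (return 8): 0 + 8 = 8
  Event 6 (sale 22): sell min(22,8)=8. stock: 8 - 8 = 0. total_sold = 36
  Event 7 (adjust -2): 0 + -2 = 0 (clamped to 0)
  Event 8 (sale 6): sell min(6,0)=0. stock: 0 - 0 = 0. total_sold = 36
  Event 9 (sale 16): sell min(16,0)=0. stock: 0 - 0 = 0. total_sold = 36
  Event 10 (return 4): 0 + 4 = 4
Final: stock = 4, total_sold = 36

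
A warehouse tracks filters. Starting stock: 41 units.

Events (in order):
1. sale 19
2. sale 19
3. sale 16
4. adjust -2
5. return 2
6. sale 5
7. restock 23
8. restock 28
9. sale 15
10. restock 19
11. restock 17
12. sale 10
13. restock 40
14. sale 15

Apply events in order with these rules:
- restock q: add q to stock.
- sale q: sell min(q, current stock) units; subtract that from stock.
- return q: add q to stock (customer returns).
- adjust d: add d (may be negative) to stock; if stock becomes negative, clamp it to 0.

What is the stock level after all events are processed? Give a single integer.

Processing events:
Start: stock = 41
  Event 1 (sale 19): sell min(19,41)=19. stock: 41 - 19 = 22. total_sold = 19
  Event 2 (sale 19): sell min(19,22)=19. stock: 22 - 19 = 3. total_sold = 38
  Event 3 (sale 16): sell min(16,3)=3. stock: 3 - 3 = 0. total_sold = 41
  Event 4 (adjust -2): 0 + -2 = 0 (clamped to 0)
  Event 5 (return 2): 0 + 2 = 2
  Event 6 (sale 5): sell min(5,2)=2. stock: 2 - 2 = 0. total_sold = 43
  Event 7 (restock 23): 0 + 23 = 23
  Event 8 (restock 28): 23 + 28 = 51
  Event 9 (sale 15): sell min(15,51)=15. stock: 51 - 15 = 36. total_sold = 58
  Event 10 (restock 19): 36 + 19 = 55
  Event 11 (restock 17): 55 + 17 = 72
  Event 12 (sale 10): sell min(10,72)=10. stock: 72 - 10 = 62. total_sold = 68
  Event 13 (restock 40): 62 + 40 = 102
  Event 14 (sale 15): sell min(15,102)=15. stock: 102 - 15 = 87. total_sold = 83
Final: stock = 87, total_sold = 83

Answer: 87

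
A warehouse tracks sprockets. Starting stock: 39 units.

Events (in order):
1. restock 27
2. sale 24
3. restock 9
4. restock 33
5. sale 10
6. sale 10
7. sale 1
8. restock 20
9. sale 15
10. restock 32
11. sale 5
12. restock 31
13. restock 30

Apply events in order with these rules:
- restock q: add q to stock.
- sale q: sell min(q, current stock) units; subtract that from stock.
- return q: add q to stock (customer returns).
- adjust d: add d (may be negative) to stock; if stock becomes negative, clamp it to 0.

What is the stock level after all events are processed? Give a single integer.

Answer: 156

Derivation:
Processing events:
Start: stock = 39
  Event 1 (restock 27): 39 + 27 = 66
  Event 2 (sale 24): sell min(24,66)=24. stock: 66 - 24 = 42. total_sold = 24
  Event 3 (restock 9): 42 + 9 = 51
  Event 4 (restock 33): 51 + 33 = 84
  Event 5 (sale 10): sell min(10,84)=10. stock: 84 - 10 = 74. total_sold = 34
  Event 6 (sale 10): sell min(10,74)=10. stock: 74 - 10 = 64. total_sold = 44
  Event 7 (sale 1): sell min(1,64)=1. stock: 64 - 1 = 63. total_sold = 45
  Event 8 (restock 20): 63 + 20 = 83
  Event 9 (sale 15): sell min(15,83)=15. stock: 83 - 15 = 68. total_sold = 60
  Event 10 (restock 32): 68 + 32 = 100
  Event 11 (sale 5): sell min(5,100)=5. stock: 100 - 5 = 95. total_sold = 65
  Event 12 (restock 31): 95 + 31 = 126
  Event 13 (restock 30): 126 + 30 = 156
Final: stock = 156, total_sold = 65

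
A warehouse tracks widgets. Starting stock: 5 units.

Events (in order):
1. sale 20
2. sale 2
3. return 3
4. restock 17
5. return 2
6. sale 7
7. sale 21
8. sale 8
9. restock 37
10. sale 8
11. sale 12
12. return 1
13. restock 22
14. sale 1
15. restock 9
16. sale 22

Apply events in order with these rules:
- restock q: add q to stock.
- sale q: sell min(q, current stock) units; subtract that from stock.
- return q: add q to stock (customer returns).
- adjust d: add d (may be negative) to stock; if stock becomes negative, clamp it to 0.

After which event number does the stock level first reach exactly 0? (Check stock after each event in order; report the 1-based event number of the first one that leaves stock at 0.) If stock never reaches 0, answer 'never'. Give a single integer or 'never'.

Answer: 1

Derivation:
Processing events:
Start: stock = 5
  Event 1 (sale 20): sell min(20,5)=5. stock: 5 - 5 = 0. total_sold = 5
  Event 2 (sale 2): sell min(2,0)=0. stock: 0 - 0 = 0. total_sold = 5
  Event 3 (return 3): 0 + 3 = 3
  Event 4 (restock 17): 3 + 17 = 20
  Event 5 (return 2): 20 + 2 = 22
  Event 6 (sale 7): sell min(7,22)=7. stock: 22 - 7 = 15. total_sold = 12
  Event 7 (sale 21): sell min(21,15)=15. stock: 15 - 15 = 0. total_sold = 27
  Event 8 (sale 8): sell min(8,0)=0. stock: 0 - 0 = 0. total_sold = 27
  Event 9 (restock 37): 0 + 37 = 37
  Event 10 (sale 8): sell min(8,37)=8. stock: 37 - 8 = 29. total_sold = 35
  Event 11 (sale 12): sell min(12,29)=12. stock: 29 - 12 = 17. total_sold = 47
  Event 12 (return 1): 17 + 1 = 18
  Event 13 (restock 22): 18 + 22 = 40
  Event 14 (sale 1): sell min(1,40)=1. stock: 40 - 1 = 39. total_sold = 48
  Event 15 (restock 9): 39 + 9 = 48
  Event 16 (sale 22): sell min(22,48)=22. stock: 48 - 22 = 26. total_sold = 70
Final: stock = 26, total_sold = 70

First zero at event 1.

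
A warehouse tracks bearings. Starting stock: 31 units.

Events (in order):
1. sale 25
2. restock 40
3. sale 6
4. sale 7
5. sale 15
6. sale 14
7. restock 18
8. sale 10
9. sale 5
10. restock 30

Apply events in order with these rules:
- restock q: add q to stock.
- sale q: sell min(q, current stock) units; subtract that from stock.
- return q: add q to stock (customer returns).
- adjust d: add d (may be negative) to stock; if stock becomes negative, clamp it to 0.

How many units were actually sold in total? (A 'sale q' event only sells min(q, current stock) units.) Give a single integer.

Answer: 82

Derivation:
Processing events:
Start: stock = 31
  Event 1 (sale 25): sell min(25,31)=25. stock: 31 - 25 = 6. total_sold = 25
  Event 2 (restock 40): 6 + 40 = 46
  Event 3 (sale 6): sell min(6,46)=6. stock: 46 - 6 = 40. total_sold = 31
  Event 4 (sale 7): sell min(7,40)=7. stock: 40 - 7 = 33. total_sold = 38
  Event 5 (sale 15): sell min(15,33)=15. stock: 33 - 15 = 18. total_sold = 53
  Event 6 (sale 14): sell min(14,18)=14. stock: 18 - 14 = 4. total_sold = 67
  Event 7 (restock 18): 4 + 18 = 22
  Event 8 (sale 10): sell min(10,22)=10. stock: 22 - 10 = 12. total_sold = 77
  Event 9 (sale 5): sell min(5,12)=5. stock: 12 - 5 = 7. total_sold = 82
  Event 10 (restock 30): 7 + 30 = 37
Final: stock = 37, total_sold = 82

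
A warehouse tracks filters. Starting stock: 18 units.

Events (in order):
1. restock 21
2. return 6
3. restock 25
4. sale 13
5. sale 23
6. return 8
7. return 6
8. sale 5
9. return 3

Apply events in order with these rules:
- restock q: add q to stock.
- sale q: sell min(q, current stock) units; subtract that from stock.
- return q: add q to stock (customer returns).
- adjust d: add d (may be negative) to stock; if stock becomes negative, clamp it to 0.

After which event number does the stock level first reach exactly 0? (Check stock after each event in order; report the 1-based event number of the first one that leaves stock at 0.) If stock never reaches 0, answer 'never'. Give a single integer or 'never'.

Answer: never

Derivation:
Processing events:
Start: stock = 18
  Event 1 (restock 21): 18 + 21 = 39
  Event 2 (return 6): 39 + 6 = 45
  Event 3 (restock 25): 45 + 25 = 70
  Event 4 (sale 13): sell min(13,70)=13. stock: 70 - 13 = 57. total_sold = 13
  Event 5 (sale 23): sell min(23,57)=23. stock: 57 - 23 = 34. total_sold = 36
  Event 6 (return 8): 34 + 8 = 42
  Event 7 (return 6): 42 + 6 = 48
  Event 8 (sale 5): sell min(5,48)=5. stock: 48 - 5 = 43. total_sold = 41
  Event 9 (return 3): 43 + 3 = 46
Final: stock = 46, total_sold = 41

Stock never reaches 0.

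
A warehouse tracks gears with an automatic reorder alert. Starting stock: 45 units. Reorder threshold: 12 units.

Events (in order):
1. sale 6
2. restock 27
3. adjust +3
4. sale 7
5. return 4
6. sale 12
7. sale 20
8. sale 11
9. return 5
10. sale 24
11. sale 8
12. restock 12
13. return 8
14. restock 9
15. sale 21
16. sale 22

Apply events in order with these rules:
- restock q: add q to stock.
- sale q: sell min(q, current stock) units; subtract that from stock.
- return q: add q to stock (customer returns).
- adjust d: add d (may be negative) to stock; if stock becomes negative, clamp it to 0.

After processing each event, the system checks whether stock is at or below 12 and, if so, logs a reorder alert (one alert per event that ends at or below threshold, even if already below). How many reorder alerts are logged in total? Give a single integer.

Answer: 5

Derivation:
Processing events:
Start: stock = 45
  Event 1 (sale 6): sell min(6,45)=6. stock: 45 - 6 = 39. total_sold = 6
  Event 2 (restock 27): 39 + 27 = 66
  Event 3 (adjust +3): 66 + 3 = 69
  Event 4 (sale 7): sell min(7,69)=7. stock: 69 - 7 = 62. total_sold = 13
  Event 5 (return 4): 62 + 4 = 66
  Event 6 (sale 12): sell min(12,66)=12. stock: 66 - 12 = 54. total_sold = 25
  Event 7 (sale 20): sell min(20,54)=20. stock: 54 - 20 = 34. total_sold = 45
  Event 8 (sale 11): sell min(11,34)=11. stock: 34 - 11 = 23. total_sold = 56
  Event 9 (return 5): 23 + 5 = 28
  Event 10 (sale 24): sell min(24,28)=24. stock: 28 - 24 = 4. total_sold = 80
  Event 11 (sale 8): sell min(8,4)=4. stock: 4 - 4 = 0. total_sold = 84
  Event 12 (restock 12): 0 + 12 = 12
  Event 13 (return 8): 12 + 8 = 20
  Event 14 (restock 9): 20 + 9 = 29
  Event 15 (sale 21): sell min(21,29)=21. stock: 29 - 21 = 8. total_sold = 105
  Event 16 (sale 22): sell min(22,8)=8. stock: 8 - 8 = 0. total_sold = 113
Final: stock = 0, total_sold = 113

Checking against threshold 12:
  After event 1: stock=39 > 12
  After event 2: stock=66 > 12
  After event 3: stock=69 > 12
  After event 4: stock=62 > 12
  After event 5: stock=66 > 12
  After event 6: stock=54 > 12
  After event 7: stock=34 > 12
  After event 8: stock=23 > 12
  After event 9: stock=28 > 12
  After event 10: stock=4 <= 12 -> ALERT
  After event 11: stock=0 <= 12 -> ALERT
  After event 12: stock=12 <= 12 -> ALERT
  After event 13: stock=20 > 12
  After event 14: stock=29 > 12
  After event 15: stock=8 <= 12 -> ALERT
  After event 16: stock=0 <= 12 -> ALERT
Alert events: [10, 11, 12, 15, 16]. Count = 5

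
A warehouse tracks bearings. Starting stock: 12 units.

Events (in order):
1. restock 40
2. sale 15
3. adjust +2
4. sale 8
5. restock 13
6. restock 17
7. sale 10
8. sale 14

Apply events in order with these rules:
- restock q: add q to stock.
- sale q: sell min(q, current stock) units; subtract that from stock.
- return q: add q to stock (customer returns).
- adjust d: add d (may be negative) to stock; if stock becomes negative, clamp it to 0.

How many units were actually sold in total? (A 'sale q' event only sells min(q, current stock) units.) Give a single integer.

Answer: 47

Derivation:
Processing events:
Start: stock = 12
  Event 1 (restock 40): 12 + 40 = 52
  Event 2 (sale 15): sell min(15,52)=15. stock: 52 - 15 = 37. total_sold = 15
  Event 3 (adjust +2): 37 + 2 = 39
  Event 4 (sale 8): sell min(8,39)=8. stock: 39 - 8 = 31. total_sold = 23
  Event 5 (restock 13): 31 + 13 = 44
  Event 6 (restock 17): 44 + 17 = 61
  Event 7 (sale 10): sell min(10,61)=10. stock: 61 - 10 = 51. total_sold = 33
  Event 8 (sale 14): sell min(14,51)=14. stock: 51 - 14 = 37. total_sold = 47
Final: stock = 37, total_sold = 47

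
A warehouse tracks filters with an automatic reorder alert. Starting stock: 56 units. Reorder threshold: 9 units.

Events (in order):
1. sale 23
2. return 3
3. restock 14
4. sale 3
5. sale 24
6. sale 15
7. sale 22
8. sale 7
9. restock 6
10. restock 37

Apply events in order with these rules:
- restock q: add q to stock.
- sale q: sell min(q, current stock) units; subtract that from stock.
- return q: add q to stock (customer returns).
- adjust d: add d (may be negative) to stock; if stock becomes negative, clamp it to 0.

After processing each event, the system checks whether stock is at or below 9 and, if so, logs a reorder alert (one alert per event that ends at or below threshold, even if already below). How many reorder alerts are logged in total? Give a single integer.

Answer: 4

Derivation:
Processing events:
Start: stock = 56
  Event 1 (sale 23): sell min(23,56)=23. stock: 56 - 23 = 33. total_sold = 23
  Event 2 (return 3): 33 + 3 = 36
  Event 3 (restock 14): 36 + 14 = 50
  Event 4 (sale 3): sell min(3,50)=3. stock: 50 - 3 = 47. total_sold = 26
  Event 5 (sale 24): sell min(24,47)=24. stock: 47 - 24 = 23. total_sold = 50
  Event 6 (sale 15): sell min(15,23)=15. stock: 23 - 15 = 8. total_sold = 65
  Event 7 (sale 22): sell min(22,8)=8. stock: 8 - 8 = 0. total_sold = 73
  Event 8 (sale 7): sell min(7,0)=0. stock: 0 - 0 = 0. total_sold = 73
  Event 9 (restock 6): 0 + 6 = 6
  Event 10 (restock 37): 6 + 37 = 43
Final: stock = 43, total_sold = 73

Checking against threshold 9:
  After event 1: stock=33 > 9
  After event 2: stock=36 > 9
  After event 3: stock=50 > 9
  After event 4: stock=47 > 9
  After event 5: stock=23 > 9
  After event 6: stock=8 <= 9 -> ALERT
  After event 7: stock=0 <= 9 -> ALERT
  After event 8: stock=0 <= 9 -> ALERT
  After event 9: stock=6 <= 9 -> ALERT
  After event 10: stock=43 > 9
Alert events: [6, 7, 8, 9]. Count = 4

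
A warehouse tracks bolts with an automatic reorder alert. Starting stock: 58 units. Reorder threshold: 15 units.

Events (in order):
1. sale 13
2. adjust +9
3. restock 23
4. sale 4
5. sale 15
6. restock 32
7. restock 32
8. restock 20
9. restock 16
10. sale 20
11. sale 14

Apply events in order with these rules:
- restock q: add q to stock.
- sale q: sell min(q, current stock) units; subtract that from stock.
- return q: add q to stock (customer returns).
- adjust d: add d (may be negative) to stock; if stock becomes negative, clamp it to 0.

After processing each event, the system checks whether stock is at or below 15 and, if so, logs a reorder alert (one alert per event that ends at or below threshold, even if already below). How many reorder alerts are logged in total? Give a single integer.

Answer: 0

Derivation:
Processing events:
Start: stock = 58
  Event 1 (sale 13): sell min(13,58)=13. stock: 58 - 13 = 45. total_sold = 13
  Event 2 (adjust +9): 45 + 9 = 54
  Event 3 (restock 23): 54 + 23 = 77
  Event 4 (sale 4): sell min(4,77)=4. stock: 77 - 4 = 73. total_sold = 17
  Event 5 (sale 15): sell min(15,73)=15. stock: 73 - 15 = 58. total_sold = 32
  Event 6 (restock 32): 58 + 32 = 90
  Event 7 (restock 32): 90 + 32 = 122
  Event 8 (restock 20): 122 + 20 = 142
  Event 9 (restock 16): 142 + 16 = 158
  Event 10 (sale 20): sell min(20,158)=20. stock: 158 - 20 = 138. total_sold = 52
  Event 11 (sale 14): sell min(14,138)=14. stock: 138 - 14 = 124. total_sold = 66
Final: stock = 124, total_sold = 66

Checking against threshold 15:
  After event 1: stock=45 > 15
  After event 2: stock=54 > 15
  After event 3: stock=77 > 15
  After event 4: stock=73 > 15
  After event 5: stock=58 > 15
  After event 6: stock=90 > 15
  After event 7: stock=122 > 15
  After event 8: stock=142 > 15
  After event 9: stock=158 > 15
  After event 10: stock=138 > 15
  After event 11: stock=124 > 15
Alert events: []. Count = 0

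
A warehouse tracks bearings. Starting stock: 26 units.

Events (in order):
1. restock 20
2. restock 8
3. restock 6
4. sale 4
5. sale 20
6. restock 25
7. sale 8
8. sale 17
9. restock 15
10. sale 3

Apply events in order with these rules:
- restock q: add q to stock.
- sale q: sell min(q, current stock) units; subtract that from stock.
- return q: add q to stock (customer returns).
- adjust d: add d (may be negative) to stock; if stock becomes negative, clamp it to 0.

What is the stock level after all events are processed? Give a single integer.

Answer: 48

Derivation:
Processing events:
Start: stock = 26
  Event 1 (restock 20): 26 + 20 = 46
  Event 2 (restock 8): 46 + 8 = 54
  Event 3 (restock 6): 54 + 6 = 60
  Event 4 (sale 4): sell min(4,60)=4. stock: 60 - 4 = 56. total_sold = 4
  Event 5 (sale 20): sell min(20,56)=20. stock: 56 - 20 = 36. total_sold = 24
  Event 6 (restock 25): 36 + 25 = 61
  Event 7 (sale 8): sell min(8,61)=8. stock: 61 - 8 = 53. total_sold = 32
  Event 8 (sale 17): sell min(17,53)=17. stock: 53 - 17 = 36. total_sold = 49
  Event 9 (restock 15): 36 + 15 = 51
  Event 10 (sale 3): sell min(3,51)=3. stock: 51 - 3 = 48. total_sold = 52
Final: stock = 48, total_sold = 52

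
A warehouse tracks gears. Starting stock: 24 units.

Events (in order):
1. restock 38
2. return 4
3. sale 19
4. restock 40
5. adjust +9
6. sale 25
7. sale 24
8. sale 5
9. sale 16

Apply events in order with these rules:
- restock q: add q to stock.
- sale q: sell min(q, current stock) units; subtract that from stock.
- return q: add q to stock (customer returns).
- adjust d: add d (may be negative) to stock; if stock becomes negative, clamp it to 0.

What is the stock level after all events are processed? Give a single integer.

Processing events:
Start: stock = 24
  Event 1 (restock 38): 24 + 38 = 62
  Event 2 (return 4): 62 + 4 = 66
  Event 3 (sale 19): sell min(19,66)=19. stock: 66 - 19 = 47. total_sold = 19
  Event 4 (restock 40): 47 + 40 = 87
  Event 5 (adjust +9): 87 + 9 = 96
  Event 6 (sale 25): sell min(25,96)=25. stock: 96 - 25 = 71. total_sold = 44
  Event 7 (sale 24): sell min(24,71)=24. stock: 71 - 24 = 47. total_sold = 68
  Event 8 (sale 5): sell min(5,47)=5. stock: 47 - 5 = 42. total_sold = 73
  Event 9 (sale 16): sell min(16,42)=16. stock: 42 - 16 = 26. total_sold = 89
Final: stock = 26, total_sold = 89

Answer: 26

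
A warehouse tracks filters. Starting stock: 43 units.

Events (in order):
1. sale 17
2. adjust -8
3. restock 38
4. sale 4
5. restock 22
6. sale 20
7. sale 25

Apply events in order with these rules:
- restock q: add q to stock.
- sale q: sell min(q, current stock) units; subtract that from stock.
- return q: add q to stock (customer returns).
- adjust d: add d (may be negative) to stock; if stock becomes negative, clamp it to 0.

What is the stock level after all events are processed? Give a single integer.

Answer: 29

Derivation:
Processing events:
Start: stock = 43
  Event 1 (sale 17): sell min(17,43)=17. stock: 43 - 17 = 26. total_sold = 17
  Event 2 (adjust -8): 26 + -8 = 18
  Event 3 (restock 38): 18 + 38 = 56
  Event 4 (sale 4): sell min(4,56)=4. stock: 56 - 4 = 52. total_sold = 21
  Event 5 (restock 22): 52 + 22 = 74
  Event 6 (sale 20): sell min(20,74)=20. stock: 74 - 20 = 54. total_sold = 41
  Event 7 (sale 25): sell min(25,54)=25. stock: 54 - 25 = 29. total_sold = 66
Final: stock = 29, total_sold = 66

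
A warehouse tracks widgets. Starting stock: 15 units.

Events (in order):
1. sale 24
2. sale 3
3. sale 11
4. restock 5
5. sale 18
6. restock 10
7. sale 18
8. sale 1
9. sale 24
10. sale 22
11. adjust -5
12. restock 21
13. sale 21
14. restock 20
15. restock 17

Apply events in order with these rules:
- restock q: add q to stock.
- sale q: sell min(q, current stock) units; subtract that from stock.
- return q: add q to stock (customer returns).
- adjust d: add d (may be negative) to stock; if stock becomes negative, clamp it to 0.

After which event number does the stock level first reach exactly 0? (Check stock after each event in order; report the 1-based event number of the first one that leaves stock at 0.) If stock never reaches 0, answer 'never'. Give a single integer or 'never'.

Processing events:
Start: stock = 15
  Event 1 (sale 24): sell min(24,15)=15. stock: 15 - 15 = 0. total_sold = 15
  Event 2 (sale 3): sell min(3,0)=0. stock: 0 - 0 = 0. total_sold = 15
  Event 3 (sale 11): sell min(11,0)=0. stock: 0 - 0 = 0. total_sold = 15
  Event 4 (restock 5): 0 + 5 = 5
  Event 5 (sale 18): sell min(18,5)=5. stock: 5 - 5 = 0. total_sold = 20
  Event 6 (restock 10): 0 + 10 = 10
  Event 7 (sale 18): sell min(18,10)=10. stock: 10 - 10 = 0. total_sold = 30
  Event 8 (sale 1): sell min(1,0)=0. stock: 0 - 0 = 0. total_sold = 30
  Event 9 (sale 24): sell min(24,0)=0. stock: 0 - 0 = 0. total_sold = 30
  Event 10 (sale 22): sell min(22,0)=0. stock: 0 - 0 = 0. total_sold = 30
  Event 11 (adjust -5): 0 + -5 = 0 (clamped to 0)
  Event 12 (restock 21): 0 + 21 = 21
  Event 13 (sale 21): sell min(21,21)=21. stock: 21 - 21 = 0. total_sold = 51
  Event 14 (restock 20): 0 + 20 = 20
  Event 15 (restock 17): 20 + 17 = 37
Final: stock = 37, total_sold = 51

First zero at event 1.

Answer: 1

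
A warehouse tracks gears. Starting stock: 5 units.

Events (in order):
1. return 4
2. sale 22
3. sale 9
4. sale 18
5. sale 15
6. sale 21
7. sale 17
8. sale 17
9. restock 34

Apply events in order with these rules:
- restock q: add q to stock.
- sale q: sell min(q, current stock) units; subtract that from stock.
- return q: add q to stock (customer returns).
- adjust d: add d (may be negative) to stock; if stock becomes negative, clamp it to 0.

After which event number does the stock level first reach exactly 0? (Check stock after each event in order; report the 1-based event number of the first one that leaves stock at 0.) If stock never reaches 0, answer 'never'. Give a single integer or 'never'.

Answer: 2

Derivation:
Processing events:
Start: stock = 5
  Event 1 (return 4): 5 + 4 = 9
  Event 2 (sale 22): sell min(22,9)=9. stock: 9 - 9 = 0. total_sold = 9
  Event 3 (sale 9): sell min(9,0)=0. stock: 0 - 0 = 0. total_sold = 9
  Event 4 (sale 18): sell min(18,0)=0. stock: 0 - 0 = 0. total_sold = 9
  Event 5 (sale 15): sell min(15,0)=0. stock: 0 - 0 = 0. total_sold = 9
  Event 6 (sale 21): sell min(21,0)=0. stock: 0 - 0 = 0. total_sold = 9
  Event 7 (sale 17): sell min(17,0)=0. stock: 0 - 0 = 0. total_sold = 9
  Event 8 (sale 17): sell min(17,0)=0. stock: 0 - 0 = 0. total_sold = 9
  Event 9 (restock 34): 0 + 34 = 34
Final: stock = 34, total_sold = 9

First zero at event 2.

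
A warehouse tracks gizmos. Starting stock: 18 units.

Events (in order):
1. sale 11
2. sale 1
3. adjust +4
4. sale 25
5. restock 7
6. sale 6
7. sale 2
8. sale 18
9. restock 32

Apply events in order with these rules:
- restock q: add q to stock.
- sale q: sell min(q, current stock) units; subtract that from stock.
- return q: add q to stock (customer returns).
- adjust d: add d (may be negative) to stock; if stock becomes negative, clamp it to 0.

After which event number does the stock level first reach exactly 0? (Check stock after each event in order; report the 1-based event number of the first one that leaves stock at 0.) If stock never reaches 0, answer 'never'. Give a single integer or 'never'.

Answer: 4

Derivation:
Processing events:
Start: stock = 18
  Event 1 (sale 11): sell min(11,18)=11. stock: 18 - 11 = 7. total_sold = 11
  Event 2 (sale 1): sell min(1,7)=1. stock: 7 - 1 = 6. total_sold = 12
  Event 3 (adjust +4): 6 + 4 = 10
  Event 4 (sale 25): sell min(25,10)=10. stock: 10 - 10 = 0. total_sold = 22
  Event 5 (restock 7): 0 + 7 = 7
  Event 6 (sale 6): sell min(6,7)=6. stock: 7 - 6 = 1. total_sold = 28
  Event 7 (sale 2): sell min(2,1)=1. stock: 1 - 1 = 0. total_sold = 29
  Event 8 (sale 18): sell min(18,0)=0. stock: 0 - 0 = 0. total_sold = 29
  Event 9 (restock 32): 0 + 32 = 32
Final: stock = 32, total_sold = 29

First zero at event 4.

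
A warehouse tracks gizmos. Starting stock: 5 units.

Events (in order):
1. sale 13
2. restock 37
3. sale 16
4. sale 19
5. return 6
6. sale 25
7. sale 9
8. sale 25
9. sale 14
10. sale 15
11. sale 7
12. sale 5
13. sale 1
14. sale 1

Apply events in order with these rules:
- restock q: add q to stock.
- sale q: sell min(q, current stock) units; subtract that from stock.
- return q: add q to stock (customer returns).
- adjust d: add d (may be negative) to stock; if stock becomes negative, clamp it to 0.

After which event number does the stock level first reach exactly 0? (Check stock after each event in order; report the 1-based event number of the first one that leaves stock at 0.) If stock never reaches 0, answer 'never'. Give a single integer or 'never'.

Processing events:
Start: stock = 5
  Event 1 (sale 13): sell min(13,5)=5. stock: 5 - 5 = 0. total_sold = 5
  Event 2 (restock 37): 0 + 37 = 37
  Event 3 (sale 16): sell min(16,37)=16. stock: 37 - 16 = 21. total_sold = 21
  Event 4 (sale 19): sell min(19,21)=19. stock: 21 - 19 = 2. total_sold = 40
  Event 5 (return 6): 2 + 6 = 8
  Event 6 (sale 25): sell min(25,8)=8. stock: 8 - 8 = 0. total_sold = 48
  Event 7 (sale 9): sell min(9,0)=0. stock: 0 - 0 = 0. total_sold = 48
  Event 8 (sale 25): sell min(25,0)=0. stock: 0 - 0 = 0. total_sold = 48
  Event 9 (sale 14): sell min(14,0)=0. stock: 0 - 0 = 0. total_sold = 48
  Event 10 (sale 15): sell min(15,0)=0. stock: 0 - 0 = 0. total_sold = 48
  Event 11 (sale 7): sell min(7,0)=0. stock: 0 - 0 = 0. total_sold = 48
  Event 12 (sale 5): sell min(5,0)=0. stock: 0 - 0 = 0. total_sold = 48
  Event 13 (sale 1): sell min(1,0)=0. stock: 0 - 0 = 0. total_sold = 48
  Event 14 (sale 1): sell min(1,0)=0. stock: 0 - 0 = 0. total_sold = 48
Final: stock = 0, total_sold = 48

First zero at event 1.

Answer: 1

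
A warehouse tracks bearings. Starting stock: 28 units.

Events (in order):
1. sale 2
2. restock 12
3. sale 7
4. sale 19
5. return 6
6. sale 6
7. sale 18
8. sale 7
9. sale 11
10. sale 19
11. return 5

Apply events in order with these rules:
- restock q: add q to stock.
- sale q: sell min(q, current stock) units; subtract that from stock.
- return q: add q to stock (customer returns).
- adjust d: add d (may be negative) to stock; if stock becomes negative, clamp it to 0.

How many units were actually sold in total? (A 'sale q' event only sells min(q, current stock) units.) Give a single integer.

Processing events:
Start: stock = 28
  Event 1 (sale 2): sell min(2,28)=2. stock: 28 - 2 = 26. total_sold = 2
  Event 2 (restock 12): 26 + 12 = 38
  Event 3 (sale 7): sell min(7,38)=7. stock: 38 - 7 = 31. total_sold = 9
  Event 4 (sale 19): sell min(19,31)=19. stock: 31 - 19 = 12. total_sold = 28
  Event 5 (return 6): 12 + 6 = 18
  Event 6 (sale 6): sell min(6,18)=6. stock: 18 - 6 = 12. total_sold = 34
  Event 7 (sale 18): sell min(18,12)=12. stock: 12 - 12 = 0. total_sold = 46
  Event 8 (sale 7): sell min(7,0)=0. stock: 0 - 0 = 0. total_sold = 46
  Event 9 (sale 11): sell min(11,0)=0. stock: 0 - 0 = 0. total_sold = 46
  Event 10 (sale 19): sell min(19,0)=0. stock: 0 - 0 = 0. total_sold = 46
  Event 11 (return 5): 0 + 5 = 5
Final: stock = 5, total_sold = 46

Answer: 46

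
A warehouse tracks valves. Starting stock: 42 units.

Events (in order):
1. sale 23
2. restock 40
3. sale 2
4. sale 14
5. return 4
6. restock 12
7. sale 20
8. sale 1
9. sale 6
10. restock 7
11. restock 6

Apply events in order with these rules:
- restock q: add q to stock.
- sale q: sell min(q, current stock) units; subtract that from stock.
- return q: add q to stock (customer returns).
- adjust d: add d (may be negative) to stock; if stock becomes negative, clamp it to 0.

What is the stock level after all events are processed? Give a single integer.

Answer: 45

Derivation:
Processing events:
Start: stock = 42
  Event 1 (sale 23): sell min(23,42)=23. stock: 42 - 23 = 19. total_sold = 23
  Event 2 (restock 40): 19 + 40 = 59
  Event 3 (sale 2): sell min(2,59)=2. stock: 59 - 2 = 57. total_sold = 25
  Event 4 (sale 14): sell min(14,57)=14. stock: 57 - 14 = 43. total_sold = 39
  Event 5 (return 4): 43 + 4 = 47
  Event 6 (restock 12): 47 + 12 = 59
  Event 7 (sale 20): sell min(20,59)=20. stock: 59 - 20 = 39. total_sold = 59
  Event 8 (sale 1): sell min(1,39)=1. stock: 39 - 1 = 38. total_sold = 60
  Event 9 (sale 6): sell min(6,38)=6. stock: 38 - 6 = 32. total_sold = 66
  Event 10 (restock 7): 32 + 7 = 39
  Event 11 (restock 6): 39 + 6 = 45
Final: stock = 45, total_sold = 66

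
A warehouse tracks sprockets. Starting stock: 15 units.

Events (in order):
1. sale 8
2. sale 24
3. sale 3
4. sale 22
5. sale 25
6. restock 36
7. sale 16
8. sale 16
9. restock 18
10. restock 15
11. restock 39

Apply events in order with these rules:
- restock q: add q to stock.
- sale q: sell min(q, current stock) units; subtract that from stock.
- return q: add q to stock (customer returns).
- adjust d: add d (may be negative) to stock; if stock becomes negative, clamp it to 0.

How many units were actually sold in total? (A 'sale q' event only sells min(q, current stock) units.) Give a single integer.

Processing events:
Start: stock = 15
  Event 1 (sale 8): sell min(8,15)=8. stock: 15 - 8 = 7. total_sold = 8
  Event 2 (sale 24): sell min(24,7)=7. stock: 7 - 7 = 0. total_sold = 15
  Event 3 (sale 3): sell min(3,0)=0. stock: 0 - 0 = 0. total_sold = 15
  Event 4 (sale 22): sell min(22,0)=0. stock: 0 - 0 = 0. total_sold = 15
  Event 5 (sale 25): sell min(25,0)=0. stock: 0 - 0 = 0. total_sold = 15
  Event 6 (restock 36): 0 + 36 = 36
  Event 7 (sale 16): sell min(16,36)=16. stock: 36 - 16 = 20. total_sold = 31
  Event 8 (sale 16): sell min(16,20)=16. stock: 20 - 16 = 4. total_sold = 47
  Event 9 (restock 18): 4 + 18 = 22
  Event 10 (restock 15): 22 + 15 = 37
  Event 11 (restock 39): 37 + 39 = 76
Final: stock = 76, total_sold = 47

Answer: 47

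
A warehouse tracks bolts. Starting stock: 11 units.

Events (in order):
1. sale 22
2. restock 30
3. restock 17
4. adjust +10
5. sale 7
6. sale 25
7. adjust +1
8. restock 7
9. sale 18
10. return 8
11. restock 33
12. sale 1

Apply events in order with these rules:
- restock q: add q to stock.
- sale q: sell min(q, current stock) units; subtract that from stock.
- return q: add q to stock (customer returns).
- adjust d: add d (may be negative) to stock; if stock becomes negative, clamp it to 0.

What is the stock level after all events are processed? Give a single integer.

Answer: 55

Derivation:
Processing events:
Start: stock = 11
  Event 1 (sale 22): sell min(22,11)=11. stock: 11 - 11 = 0. total_sold = 11
  Event 2 (restock 30): 0 + 30 = 30
  Event 3 (restock 17): 30 + 17 = 47
  Event 4 (adjust +10): 47 + 10 = 57
  Event 5 (sale 7): sell min(7,57)=7. stock: 57 - 7 = 50. total_sold = 18
  Event 6 (sale 25): sell min(25,50)=25. stock: 50 - 25 = 25. total_sold = 43
  Event 7 (adjust +1): 25 + 1 = 26
  Event 8 (restock 7): 26 + 7 = 33
  Event 9 (sale 18): sell min(18,33)=18. stock: 33 - 18 = 15. total_sold = 61
  Event 10 (return 8): 15 + 8 = 23
  Event 11 (restock 33): 23 + 33 = 56
  Event 12 (sale 1): sell min(1,56)=1. stock: 56 - 1 = 55. total_sold = 62
Final: stock = 55, total_sold = 62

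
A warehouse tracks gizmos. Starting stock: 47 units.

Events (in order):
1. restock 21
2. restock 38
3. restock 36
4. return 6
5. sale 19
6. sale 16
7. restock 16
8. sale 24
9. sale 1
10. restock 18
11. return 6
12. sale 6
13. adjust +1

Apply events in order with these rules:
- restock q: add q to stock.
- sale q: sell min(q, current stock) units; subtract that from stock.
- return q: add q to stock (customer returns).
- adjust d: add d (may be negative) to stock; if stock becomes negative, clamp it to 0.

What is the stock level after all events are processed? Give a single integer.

Answer: 123

Derivation:
Processing events:
Start: stock = 47
  Event 1 (restock 21): 47 + 21 = 68
  Event 2 (restock 38): 68 + 38 = 106
  Event 3 (restock 36): 106 + 36 = 142
  Event 4 (return 6): 142 + 6 = 148
  Event 5 (sale 19): sell min(19,148)=19. stock: 148 - 19 = 129. total_sold = 19
  Event 6 (sale 16): sell min(16,129)=16. stock: 129 - 16 = 113. total_sold = 35
  Event 7 (restock 16): 113 + 16 = 129
  Event 8 (sale 24): sell min(24,129)=24. stock: 129 - 24 = 105. total_sold = 59
  Event 9 (sale 1): sell min(1,105)=1. stock: 105 - 1 = 104. total_sold = 60
  Event 10 (restock 18): 104 + 18 = 122
  Event 11 (return 6): 122 + 6 = 128
  Event 12 (sale 6): sell min(6,128)=6. stock: 128 - 6 = 122. total_sold = 66
  Event 13 (adjust +1): 122 + 1 = 123
Final: stock = 123, total_sold = 66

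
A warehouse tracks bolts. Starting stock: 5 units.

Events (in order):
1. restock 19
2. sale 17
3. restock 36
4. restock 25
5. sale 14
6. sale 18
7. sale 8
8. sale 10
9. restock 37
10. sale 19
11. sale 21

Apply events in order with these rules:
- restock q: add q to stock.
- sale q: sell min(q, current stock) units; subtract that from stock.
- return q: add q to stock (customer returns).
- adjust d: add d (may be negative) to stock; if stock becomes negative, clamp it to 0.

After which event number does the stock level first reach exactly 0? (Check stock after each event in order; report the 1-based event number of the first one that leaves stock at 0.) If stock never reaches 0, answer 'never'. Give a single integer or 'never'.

Processing events:
Start: stock = 5
  Event 1 (restock 19): 5 + 19 = 24
  Event 2 (sale 17): sell min(17,24)=17. stock: 24 - 17 = 7. total_sold = 17
  Event 3 (restock 36): 7 + 36 = 43
  Event 4 (restock 25): 43 + 25 = 68
  Event 5 (sale 14): sell min(14,68)=14. stock: 68 - 14 = 54. total_sold = 31
  Event 6 (sale 18): sell min(18,54)=18. stock: 54 - 18 = 36. total_sold = 49
  Event 7 (sale 8): sell min(8,36)=8. stock: 36 - 8 = 28. total_sold = 57
  Event 8 (sale 10): sell min(10,28)=10. stock: 28 - 10 = 18. total_sold = 67
  Event 9 (restock 37): 18 + 37 = 55
  Event 10 (sale 19): sell min(19,55)=19. stock: 55 - 19 = 36. total_sold = 86
  Event 11 (sale 21): sell min(21,36)=21. stock: 36 - 21 = 15. total_sold = 107
Final: stock = 15, total_sold = 107

Stock never reaches 0.

Answer: never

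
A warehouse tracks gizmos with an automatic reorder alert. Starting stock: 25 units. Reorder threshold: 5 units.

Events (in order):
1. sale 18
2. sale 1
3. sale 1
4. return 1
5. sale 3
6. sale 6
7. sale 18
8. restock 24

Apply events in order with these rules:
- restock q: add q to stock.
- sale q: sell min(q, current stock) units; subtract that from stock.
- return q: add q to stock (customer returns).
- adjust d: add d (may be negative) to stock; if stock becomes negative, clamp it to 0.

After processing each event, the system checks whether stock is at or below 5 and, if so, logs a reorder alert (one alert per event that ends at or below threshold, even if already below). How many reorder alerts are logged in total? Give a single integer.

Processing events:
Start: stock = 25
  Event 1 (sale 18): sell min(18,25)=18. stock: 25 - 18 = 7. total_sold = 18
  Event 2 (sale 1): sell min(1,7)=1. stock: 7 - 1 = 6. total_sold = 19
  Event 3 (sale 1): sell min(1,6)=1. stock: 6 - 1 = 5. total_sold = 20
  Event 4 (return 1): 5 + 1 = 6
  Event 5 (sale 3): sell min(3,6)=3. stock: 6 - 3 = 3. total_sold = 23
  Event 6 (sale 6): sell min(6,3)=3. stock: 3 - 3 = 0. total_sold = 26
  Event 7 (sale 18): sell min(18,0)=0. stock: 0 - 0 = 0. total_sold = 26
  Event 8 (restock 24): 0 + 24 = 24
Final: stock = 24, total_sold = 26

Checking against threshold 5:
  After event 1: stock=7 > 5
  After event 2: stock=6 > 5
  After event 3: stock=5 <= 5 -> ALERT
  After event 4: stock=6 > 5
  After event 5: stock=3 <= 5 -> ALERT
  After event 6: stock=0 <= 5 -> ALERT
  After event 7: stock=0 <= 5 -> ALERT
  After event 8: stock=24 > 5
Alert events: [3, 5, 6, 7]. Count = 4

Answer: 4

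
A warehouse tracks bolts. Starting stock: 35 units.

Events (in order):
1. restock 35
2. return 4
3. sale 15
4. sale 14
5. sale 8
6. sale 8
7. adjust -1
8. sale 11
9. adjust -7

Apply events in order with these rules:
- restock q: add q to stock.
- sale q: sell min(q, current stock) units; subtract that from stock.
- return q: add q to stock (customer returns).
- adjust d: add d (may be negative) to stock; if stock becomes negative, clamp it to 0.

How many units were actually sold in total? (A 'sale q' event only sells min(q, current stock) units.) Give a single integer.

Answer: 56

Derivation:
Processing events:
Start: stock = 35
  Event 1 (restock 35): 35 + 35 = 70
  Event 2 (return 4): 70 + 4 = 74
  Event 3 (sale 15): sell min(15,74)=15. stock: 74 - 15 = 59. total_sold = 15
  Event 4 (sale 14): sell min(14,59)=14. stock: 59 - 14 = 45. total_sold = 29
  Event 5 (sale 8): sell min(8,45)=8. stock: 45 - 8 = 37. total_sold = 37
  Event 6 (sale 8): sell min(8,37)=8. stock: 37 - 8 = 29. total_sold = 45
  Event 7 (adjust -1): 29 + -1 = 28
  Event 8 (sale 11): sell min(11,28)=11. stock: 28 - 11 = 17. total_sold = 56
  Event 9 (adjust -7): 17 + -7 = 10
Final: stock = 10, total_sold = 56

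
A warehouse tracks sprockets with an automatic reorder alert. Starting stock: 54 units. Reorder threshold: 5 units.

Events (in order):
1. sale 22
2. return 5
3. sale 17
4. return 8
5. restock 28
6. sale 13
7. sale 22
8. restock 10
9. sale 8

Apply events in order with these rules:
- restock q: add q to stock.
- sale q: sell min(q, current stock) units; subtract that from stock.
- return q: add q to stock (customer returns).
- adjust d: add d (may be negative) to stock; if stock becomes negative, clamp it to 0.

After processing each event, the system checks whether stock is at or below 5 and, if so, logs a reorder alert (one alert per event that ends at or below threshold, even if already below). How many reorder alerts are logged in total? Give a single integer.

Answer: 0

Derivation:
Processing events:
Start: stock = 54
  Event 1 (sale 22): sell min(22,54)=22. stock: 54 - 22 = 32. total_sold = 22
  Event 2 (return 5): 32 + 5 = 37
  Event 3 (sale 17): sell min(17,37)=17. stock: 37 - 17 = 20. total_sold = 39
  Event 4 (return 8): 20 + 8 = 28
  Event 5 (restock 28): 28 + 28 = 56
  Event 6 (sale 13): sell min(13,56)=13. stock: 56 - 13 = 43. total_sold = 52
  Event 7 (sale 22): sell min(22,43)=22. stock: 43 - 22 = 21. total_sold = 74
  Event 8 (restock 10): 21 + 10 = 31
  Event 9 (sale 8): sell min(8,31)=8. stock: 31 - 8 = 23. total_sold = 82
Final: stock = 23, total_sold = 82

Checking against threshold 5:
  After event 1: stock=32 > 5
  After event 2: stock=37 > 5
  After event 3: stock=20 > 5
  After event 4: stock=28 > 5
  After event 5: stock=56 > 5
  After event 6: stock=43 > 5
  After event 7: stock=21 > 5
  After event 8: stock=31 > 5
  After event 9: stock=23 > 5
Alert events: []. Count = 0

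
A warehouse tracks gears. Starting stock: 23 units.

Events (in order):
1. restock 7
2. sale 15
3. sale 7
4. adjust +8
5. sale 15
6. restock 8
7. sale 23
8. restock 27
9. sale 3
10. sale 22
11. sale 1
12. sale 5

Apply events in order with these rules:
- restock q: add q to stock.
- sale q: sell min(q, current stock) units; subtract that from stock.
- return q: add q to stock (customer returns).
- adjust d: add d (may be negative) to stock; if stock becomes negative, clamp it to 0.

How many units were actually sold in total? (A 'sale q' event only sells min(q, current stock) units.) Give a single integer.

Processing events:
Start: stock = 23
  Event 1 (restock 7): 23 + 7 = 30
  Event 2 (sale 15): sell min(15,30)=15. stock: 30 - 15 = 15. total_sold = 15
  Event 3 (sale 7): sell min(7,15)=7. stock: 15 - 7 = 8. total_sold = 22
  Event 4 (adjust +8): 8 + 8 = 16
  Event 5 (sale 15): sell min(15,16)=15. stock: 16 - 15 = 1. total_sold = 37
  Event 6 (restock 8): 1 + 8 = 9
  Event 7 (sale 23): sell min(23,9)=9. stock: 9 - 9 = 0. total_sold = 46
  Event 8 (restock 27): 0 + 27 = 27
  Event 9 (sale 3): sell min(3,27)=3. stock: 27 - 3 = 24. total_sold = 49
  Event 10 (sale 22): sell min(22,24)=22. stock: 24 - 22 = 2. total_sold = 71
  Event 11 (sale 1): sell min(1,2)=1. stock: 2 - 1 = 1. total_sold = 72
  Event 12 (sale 5): sell min(5,1)=1. stock: 1 - 1 = 0. total_sold = 73
Final: stock = 0, total_sold = 73

Answer: 73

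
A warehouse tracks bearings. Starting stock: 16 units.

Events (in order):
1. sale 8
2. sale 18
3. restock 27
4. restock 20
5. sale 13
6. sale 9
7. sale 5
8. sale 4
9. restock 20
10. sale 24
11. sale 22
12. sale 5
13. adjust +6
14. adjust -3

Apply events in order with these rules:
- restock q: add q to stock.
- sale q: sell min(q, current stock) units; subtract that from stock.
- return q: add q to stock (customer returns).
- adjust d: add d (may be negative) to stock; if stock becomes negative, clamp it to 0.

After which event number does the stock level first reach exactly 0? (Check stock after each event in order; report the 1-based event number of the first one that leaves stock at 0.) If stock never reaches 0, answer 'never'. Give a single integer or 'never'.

Processing events:
Start: stock = 16
  Event 1 (sale 8): sell min(8,16)=8. stock: 16 - 8 = 8. total_sold = 8
  Event 2 (sale 18): sell min(18,8)=8. stock: 8 - 8 = 0. total_sold = 16
  Event 3 (restock 27): 0 + 27 = 27
  Event 4 (restock 20): 27 + 20 = 47
  Event 5 (sale 13): sell min(13,47)=13. stock: 47 - 13 = 34. total_sold = 29
  Event 6 (sale 9): sell min(9,34)=9. stock: 34 - 9 = 25. total_sold = 38
  Event 7 (sale 5): sell min(5,25)=5. stock: 25 - 5 = 20. total_sold = 43
  Event 8 (sale 4): sell min(4,20)=4. stock: 20 - 4 = 16. total_sold = 47
  Event 9 (restock 20): 16 + 20 = 36
  Event 10 (sale 24): sell min(24,36)=24. stock: 36 - 24 = 12. total_sold = 71
  Event 11 (sale 22): sell min(22,12)=12. stock: 12 - 12 = 0. total_sold = 83
  Event 12 (sale 5): sell min(5,0)=0. stock: 0 - 0 = 0. total_sold = 83
  Event 13 (adjust +6): 0 + 6 = 6
  Event 14 (adjust -3): 6 + -3 = 3
Final: stock = 3, total_sold = 83

First zero at event 2.

Answer: 2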